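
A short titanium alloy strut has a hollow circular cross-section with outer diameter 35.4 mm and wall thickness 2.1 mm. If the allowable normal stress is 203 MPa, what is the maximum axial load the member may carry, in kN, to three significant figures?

44.6 kN

A = 219.7 mm².
P_max = σ_allow · A = 203 · 219.7 = 44600 N = 44.6 kN.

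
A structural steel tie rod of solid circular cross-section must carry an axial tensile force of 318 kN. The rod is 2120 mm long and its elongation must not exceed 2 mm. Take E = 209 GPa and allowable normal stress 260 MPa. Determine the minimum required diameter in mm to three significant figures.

45.3 mm

Required area A ≥ P/σ_allow = 318000/260 = 1223 mm².
For a solid circular section, d ≥ √(4A/π) = 39.46 mm.
Elongation limit: A ≥ PL/(Eδ_allow) = 318000·2120/(209000·2) = 1613 mm² ⇒ d ≥ 45.32 mm.
The elongation limit governs.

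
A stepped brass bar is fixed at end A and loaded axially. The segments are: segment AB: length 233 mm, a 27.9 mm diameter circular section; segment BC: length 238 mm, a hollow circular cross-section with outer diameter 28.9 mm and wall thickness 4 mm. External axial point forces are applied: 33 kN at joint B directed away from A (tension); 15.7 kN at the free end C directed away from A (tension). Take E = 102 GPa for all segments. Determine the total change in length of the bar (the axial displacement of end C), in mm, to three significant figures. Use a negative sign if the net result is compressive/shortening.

Internal axial forces (sectioning from the free end, tension +): N_BC = 15.7 kN, N_AB = 48.7 kN.
A_AB = 611.4 mm².
A_BC = 312.9 mm².
δ_AB = 48700·233/(611.4·102000) = 0.182 mm
δ_BC = 15700·238/(312.9·102000) = 0.1171 mm
δ = Σδ_i = 0.299 mm.

0.299 mm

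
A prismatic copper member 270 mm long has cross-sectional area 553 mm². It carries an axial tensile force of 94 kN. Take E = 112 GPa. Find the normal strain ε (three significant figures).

σ = N/A = 170 MPa; ε = σ/E = 170/112000 = 1.518e-03.

0.00152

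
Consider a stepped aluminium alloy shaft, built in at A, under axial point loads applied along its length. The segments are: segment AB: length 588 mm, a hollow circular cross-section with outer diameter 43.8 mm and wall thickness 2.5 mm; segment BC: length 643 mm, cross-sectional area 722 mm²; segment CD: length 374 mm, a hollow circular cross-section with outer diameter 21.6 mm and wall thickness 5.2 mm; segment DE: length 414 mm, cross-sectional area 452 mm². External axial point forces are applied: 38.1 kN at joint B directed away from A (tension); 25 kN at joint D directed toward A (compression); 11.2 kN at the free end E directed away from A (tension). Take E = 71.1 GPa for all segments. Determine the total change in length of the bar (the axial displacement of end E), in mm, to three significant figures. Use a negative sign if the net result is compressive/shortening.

Internal axial forces (sectioning from the free end, tension +): N_DE = 11.2 kN, N_CD = -13.8 kN, N_BC = -13.8 kN, N_AB = 24.3 kN.
A_AB = 324.4 mm².
A_CD = 267.9 mm².
δ_AB = 24300·588/(324.4·71100) = 0.6195 mm
δ_BC = -13800·643/(722·71100) = -0.1729 mm
δ_CD = -13800·374/(267.9·71100) = -0.2709 mm
δ_DE = 11200·414/(452·71100) = 0.1443 mm
δ = Σδ_i = 0.32 mm.

0.320 mm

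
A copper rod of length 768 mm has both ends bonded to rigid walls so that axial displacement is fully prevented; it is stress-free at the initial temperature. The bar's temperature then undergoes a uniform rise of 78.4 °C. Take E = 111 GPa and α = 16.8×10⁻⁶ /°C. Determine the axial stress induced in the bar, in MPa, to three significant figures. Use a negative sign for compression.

-146 MPa

Free thermal expansion αLΔT = 16.8e-6 · 768 · 78.4 = 1.012 mm.
The walls impose strain ε = −(1.012)/768 = -1.3171e-03; σ = Eε = 111000 · -1.3171e-03 = -146.2 MPa.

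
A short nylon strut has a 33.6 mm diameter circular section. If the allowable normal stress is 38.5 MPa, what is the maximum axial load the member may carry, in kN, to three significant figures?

34.1 kN

A = 886.7 mm².
P_max = σ_allow · A = 38.5 · 886.7 = 34140 N = 34.14 kN.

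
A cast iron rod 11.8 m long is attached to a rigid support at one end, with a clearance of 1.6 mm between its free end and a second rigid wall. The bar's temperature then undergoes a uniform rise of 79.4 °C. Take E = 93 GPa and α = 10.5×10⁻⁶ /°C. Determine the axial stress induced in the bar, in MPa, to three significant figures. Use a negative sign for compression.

Free thermal expansion αLΔT = 10.5e-6 · 11800 · 79.4 = 9.838 mm.
The walls engage after the gap closes; constrained expansion = 9.838 − 1.6 = 8.238 mm.
The walls impose strain ε = −(8.238)/11800 = -6.9811e-04; σ = Eε = 93000 · -6.9811e-04 = -64.92 MPa.

-64.9 MPa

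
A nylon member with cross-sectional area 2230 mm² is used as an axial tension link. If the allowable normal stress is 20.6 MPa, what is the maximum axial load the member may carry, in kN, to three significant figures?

P_max = σ_allow · A = 20.6 · 2230 = 45940 N = 45.94 kN.

45.9 kN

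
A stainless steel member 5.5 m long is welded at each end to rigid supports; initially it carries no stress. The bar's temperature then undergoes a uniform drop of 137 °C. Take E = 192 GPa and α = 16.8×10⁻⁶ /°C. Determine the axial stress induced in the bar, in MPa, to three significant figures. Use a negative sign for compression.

442 MPa

Free thermal expansion αLΔT = 16.8e-6 · 5500 · -137 = -12.66 mm.
The walls impose strain ε = −(-12.66)/5500 = 2.3016e-03; σ = Eε = 192000 · 2.3016e-03 = 441.9 MPa.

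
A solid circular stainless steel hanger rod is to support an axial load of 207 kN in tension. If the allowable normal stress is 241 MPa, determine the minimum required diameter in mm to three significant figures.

Required area A ≥ P/σ_allow = 207000/241 = 858.9 mm².
For a solid circular section, d ≥ √(4A/π) = 33.07 mm.

33.1 mm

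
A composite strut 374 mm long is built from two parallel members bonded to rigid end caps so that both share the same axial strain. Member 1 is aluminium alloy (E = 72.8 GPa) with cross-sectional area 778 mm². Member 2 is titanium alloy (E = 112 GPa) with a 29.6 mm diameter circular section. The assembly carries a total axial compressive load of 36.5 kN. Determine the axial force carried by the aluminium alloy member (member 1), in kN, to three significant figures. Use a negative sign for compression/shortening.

A_2 = 688.1 mm².
Equal strain + equilibrium ⇒ each member carries load in proportion to AE: A₁E₁ = 56640000 N, A₂E₂ = 77070000 N, ΣAE = 133700000 N.
F₁ = P·A₁E₁/ΣAE = -36500·56640000/133700000 = -15460 N.

-15.5 kN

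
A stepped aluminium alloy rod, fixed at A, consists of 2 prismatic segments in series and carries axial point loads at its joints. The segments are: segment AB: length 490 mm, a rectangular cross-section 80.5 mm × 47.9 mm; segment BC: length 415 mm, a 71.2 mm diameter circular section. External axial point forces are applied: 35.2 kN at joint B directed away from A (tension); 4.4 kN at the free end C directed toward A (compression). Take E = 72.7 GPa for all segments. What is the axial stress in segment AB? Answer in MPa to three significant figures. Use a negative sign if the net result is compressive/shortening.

Internal axial forces (sectioning from the free end, tension +): N_BC = -4.4 kN, N_AB = 30.8 kN.
A_AB = 3856 mm².
σ_AB = N_AB/A_AB = 30800/3856 = 7.988 MPa.

7.99 MPa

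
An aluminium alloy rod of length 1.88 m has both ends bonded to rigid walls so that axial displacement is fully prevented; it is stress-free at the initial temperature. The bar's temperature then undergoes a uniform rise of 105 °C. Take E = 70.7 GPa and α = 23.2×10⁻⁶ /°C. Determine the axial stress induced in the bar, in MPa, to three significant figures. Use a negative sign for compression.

-172 MPa

Free thermal expansion αLΔT = 23.2e-6 · 1880 · 105 = 4.58 mm.
The walls impose strain ε = −(4.58)/1880 = -2.4360e-03; σ = Eε = 70700 · -2.4360e-03 = -172.2 MPa.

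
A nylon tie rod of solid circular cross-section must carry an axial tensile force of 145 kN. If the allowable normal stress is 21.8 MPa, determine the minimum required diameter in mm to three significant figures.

92.0 mm

Required area A ≥ P/σ_allow = 145000/21.8 = 6651 mm².
For a solid circular section, d ≥ √(4A/π) = 92.03 mm.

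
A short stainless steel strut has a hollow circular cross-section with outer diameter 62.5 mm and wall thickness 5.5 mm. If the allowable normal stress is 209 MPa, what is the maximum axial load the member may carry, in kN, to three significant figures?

A = 984.9 mm².
P_max = σ_allow · A = 209 · 984.9 = 205800 N = 205.8 kN.

206 kN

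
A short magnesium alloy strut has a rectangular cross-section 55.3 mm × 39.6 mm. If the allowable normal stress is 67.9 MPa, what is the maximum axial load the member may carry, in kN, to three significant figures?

A = 2190 mm².
P_max = σ_allow · A = 67.9 · 2190 = 148700 N = 148.7 kN.

149 kN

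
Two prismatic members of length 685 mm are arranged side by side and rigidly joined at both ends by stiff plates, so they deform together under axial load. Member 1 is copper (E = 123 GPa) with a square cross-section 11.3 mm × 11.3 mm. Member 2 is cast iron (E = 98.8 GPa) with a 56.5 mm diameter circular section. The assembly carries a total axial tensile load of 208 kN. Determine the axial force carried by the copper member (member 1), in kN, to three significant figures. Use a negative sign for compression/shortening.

A_1 = 127.7 mm².
A_2 = 2507 mm².
Equal strain + equilibrium ⇒ each member carries load in proportion to AE: A₁E₁ = 15710000 N, A₂E₂ = 247700000 N, ΣAE = 263400000 N.
F₁ = P·A₁E₁/ΣAE = 208000·15710000/263400000 = 12400 N.

12.4 kN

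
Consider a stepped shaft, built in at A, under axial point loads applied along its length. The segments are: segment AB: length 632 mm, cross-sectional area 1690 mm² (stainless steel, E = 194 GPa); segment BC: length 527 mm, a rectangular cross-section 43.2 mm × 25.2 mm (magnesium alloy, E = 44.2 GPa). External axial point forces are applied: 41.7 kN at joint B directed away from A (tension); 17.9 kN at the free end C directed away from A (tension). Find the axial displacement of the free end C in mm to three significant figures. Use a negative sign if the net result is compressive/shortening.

Internal axial forces (sectioning from the free end, tension +): N_BC = 17.9 kN, N_AB = 59.6 kN.
A_BC = 1089 mm².
δ_AB = 59600·632/(1690·194000) = 0.1149 mm
δ_BC = 17900·527/(1089·44200) = 0.196 mm
δ = Σδ_i = 0.3109 mm.

0.311 mm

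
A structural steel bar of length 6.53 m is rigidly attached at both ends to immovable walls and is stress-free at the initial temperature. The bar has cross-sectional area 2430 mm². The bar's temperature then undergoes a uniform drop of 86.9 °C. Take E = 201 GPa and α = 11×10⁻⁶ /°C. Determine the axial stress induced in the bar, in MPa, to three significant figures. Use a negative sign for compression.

192 MPa

Free thermal expansion αLΔT = 11e-6 · 6530 · -86.9 = -6.242 mm.
The walls impose strain ε = −(-6.242)/6530 = 9.5590e-04; σ = Eε = 201000 · 9.5590e-04 = 192.1 MPa.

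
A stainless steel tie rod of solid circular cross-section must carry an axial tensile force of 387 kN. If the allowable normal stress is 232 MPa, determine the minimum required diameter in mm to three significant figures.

Required area A ≥ P/σ_allow = 387000/232 = 1668 mm².
For a solid circular section, d ≥ √(4A/π) = 46.09 mm.

46.1 mm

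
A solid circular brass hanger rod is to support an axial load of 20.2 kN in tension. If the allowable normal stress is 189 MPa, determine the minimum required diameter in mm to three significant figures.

Required area A ≥ P/σ_allow = 20200/189 = 106.9 mm².
For a solid circular section, d ≥ √(4A/π) = 11.67 mm.

11.7 mm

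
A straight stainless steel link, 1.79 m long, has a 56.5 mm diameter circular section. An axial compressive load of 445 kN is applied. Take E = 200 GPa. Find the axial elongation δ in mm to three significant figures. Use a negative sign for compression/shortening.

A = 2507 mm².
δ_mech = NL/(AE) = -445000·1790/(2507·200000) = -1.589 mm.

-1.59 mm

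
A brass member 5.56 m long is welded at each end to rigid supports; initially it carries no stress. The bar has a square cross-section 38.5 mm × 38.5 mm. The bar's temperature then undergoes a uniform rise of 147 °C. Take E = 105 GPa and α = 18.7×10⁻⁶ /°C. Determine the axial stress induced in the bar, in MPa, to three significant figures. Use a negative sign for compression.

-289 MPa

Free thermal expansion αLΔT = 18.7e-6 · 5560 · 147 = 15.28 mm.
The walls impose strain ε = −(15.28)/5560 = -2.7489e-03; σ = Eε = 105000 · -2.7489e-03 = -288.6 MPa.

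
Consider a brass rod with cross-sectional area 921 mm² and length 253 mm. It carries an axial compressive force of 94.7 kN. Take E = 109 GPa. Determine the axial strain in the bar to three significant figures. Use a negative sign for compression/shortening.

σ = N/A = -102.8 MPa; ε = σ/E = -102.8/109000 = -9.433e-04.

-9.43e-04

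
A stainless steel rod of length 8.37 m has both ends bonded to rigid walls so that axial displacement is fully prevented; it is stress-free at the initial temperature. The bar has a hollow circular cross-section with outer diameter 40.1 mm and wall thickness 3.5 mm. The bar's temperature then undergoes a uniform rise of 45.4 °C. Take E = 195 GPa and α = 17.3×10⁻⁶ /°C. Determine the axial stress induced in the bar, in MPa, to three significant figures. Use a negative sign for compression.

Free thermal expansion αLΔT = 17.3e-6 · 8370 · 45.4 = 6.574 mm.
The walls impose strain ε = −(6.574)/8370 = -7.8542e-04; σ = Eε = 195000 · -7.8542e-04 = -153.2 MPa.

-153 MPa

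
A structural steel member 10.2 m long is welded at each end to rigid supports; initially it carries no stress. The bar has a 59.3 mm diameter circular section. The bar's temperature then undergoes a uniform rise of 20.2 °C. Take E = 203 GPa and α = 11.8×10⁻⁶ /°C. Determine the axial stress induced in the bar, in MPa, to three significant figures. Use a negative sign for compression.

Free thermal expansion αLΔT = 11.8e-6 · 10200 · 20.2 = 2.431 mm.
The walls impose strain ε = −(2.431)/10200 = -2.3836e-04; σ = Eε = 203000 · -2.3836e-04 = -48.39 MPa.

-48.4 MPa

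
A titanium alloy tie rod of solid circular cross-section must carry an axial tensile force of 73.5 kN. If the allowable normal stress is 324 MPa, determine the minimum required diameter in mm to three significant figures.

Required area A ≥ P/σ_allow = 73500/324 = 226.9 mm².
For a solid circular section, d ≥ √(4A/π) = 17 mm.

17.0 mm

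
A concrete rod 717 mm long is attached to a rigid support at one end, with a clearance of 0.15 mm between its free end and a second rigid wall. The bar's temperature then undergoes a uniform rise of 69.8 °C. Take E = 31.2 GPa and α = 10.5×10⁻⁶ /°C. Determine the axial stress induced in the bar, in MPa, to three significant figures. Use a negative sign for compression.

Free thermal expansion αLΔT = 10.5e-6 · 717 · 69.8 = 0.5255 mm.
The walls engage after the gap closes; constrained expansion = 0.5255 − 0.15 = 0.3755 mm.
The walls impose strain ε = −(0.3755)/717 = -5.2369e-04; σ = Eε = 31200 · -5.2369e-04 = -16.34 MPa.

-16.3 MPa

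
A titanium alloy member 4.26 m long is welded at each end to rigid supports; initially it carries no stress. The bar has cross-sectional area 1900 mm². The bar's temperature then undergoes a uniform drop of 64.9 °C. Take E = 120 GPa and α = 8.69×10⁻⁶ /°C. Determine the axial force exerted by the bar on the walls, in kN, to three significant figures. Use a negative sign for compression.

129 kN

Free thermal expansion αLΔT = 8.69e-6 · 4260 · -64.9 = -2.403 mm.
The walls impose strain ε = −(-2.403)/4260 = 5.6398e-04; σ = Eε = 120000 · 5.6398e-04 = 67.68 MPa.
Wall reaction R = σ·A = 67.68·1900 = 128600 N = 128.6 kN.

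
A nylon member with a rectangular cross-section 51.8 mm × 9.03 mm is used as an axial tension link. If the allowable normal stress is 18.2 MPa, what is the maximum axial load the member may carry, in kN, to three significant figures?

8.51 kN

A = 467.8 mm².
P_max = σ_allow · A = 18.2 · 467.8 = 8513 N = 8.513 kN.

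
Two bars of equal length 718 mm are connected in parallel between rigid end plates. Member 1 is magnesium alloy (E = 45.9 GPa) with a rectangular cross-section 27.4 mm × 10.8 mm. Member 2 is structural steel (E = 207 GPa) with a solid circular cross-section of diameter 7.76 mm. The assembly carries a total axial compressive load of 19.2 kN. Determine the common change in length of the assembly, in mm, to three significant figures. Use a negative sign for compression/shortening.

-0.590 mm

A_1 = 295.9 mm².
A_2 = 47.29 mm².
Equal strain + equilibrium ⇒ each member carries load in proportion to AE: A₁E₁ = 13580000 N, A₂E₂ = 9790000 N, ΣAE = 23370000 N.
δ = PL/ΣAE = -19200·718/23370000 = -0.5898 mm.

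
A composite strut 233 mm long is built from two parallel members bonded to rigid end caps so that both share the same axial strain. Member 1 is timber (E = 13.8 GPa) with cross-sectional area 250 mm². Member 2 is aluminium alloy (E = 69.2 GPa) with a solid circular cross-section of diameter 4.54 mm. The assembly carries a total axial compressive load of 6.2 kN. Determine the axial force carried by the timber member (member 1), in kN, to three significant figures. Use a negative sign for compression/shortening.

A_2 = 16.19 mm².
Equal strain + equilibrium ⇒ each member carries load in proportion to AE: A₁E₁ = 3450000 N, A₂E₂ = 1120000 N, ΣAE = 4570000 N.
F₁ = P·A₁E₁/ΣAE = -6200·3450000/4570000 = -4680 N.

-4.68 kN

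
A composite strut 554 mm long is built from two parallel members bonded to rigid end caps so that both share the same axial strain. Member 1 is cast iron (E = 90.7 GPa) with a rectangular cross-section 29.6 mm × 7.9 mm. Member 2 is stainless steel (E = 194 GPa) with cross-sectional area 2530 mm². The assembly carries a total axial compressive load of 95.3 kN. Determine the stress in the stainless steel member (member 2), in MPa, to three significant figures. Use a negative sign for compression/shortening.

A_1 = 233.8 mm².
Equal strain + equilibrium ⇒ each member carries load in proportion to AE: A₁E₁ = 21210000 N, A₂E₂ = 490800000 N, ΣAE = 512000000 N.
σ₂ = P·E₂/ΣAE = -95300·194000/512000000 = -36.11 MPa.

-36.1 MPa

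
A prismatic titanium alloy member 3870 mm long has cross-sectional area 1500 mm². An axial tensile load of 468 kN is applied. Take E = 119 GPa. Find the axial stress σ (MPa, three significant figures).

312 MPa

σ = N/A = 468000/1500 = 312 MPa.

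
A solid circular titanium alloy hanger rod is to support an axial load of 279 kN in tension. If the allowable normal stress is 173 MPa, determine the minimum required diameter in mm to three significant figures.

Required area A ≥ P/σ_allow = 279000/173 = 1613 mm².
For a solid circular section, d ≥ √(4A/π) = 45.31 mm.

45.3 mm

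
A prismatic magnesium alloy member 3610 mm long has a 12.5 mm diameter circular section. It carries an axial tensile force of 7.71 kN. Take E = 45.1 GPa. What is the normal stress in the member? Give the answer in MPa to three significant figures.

62.8 MPa

A = 122.7 mm².
σ = N/A = 7710/122.7 = 62.83 MPa.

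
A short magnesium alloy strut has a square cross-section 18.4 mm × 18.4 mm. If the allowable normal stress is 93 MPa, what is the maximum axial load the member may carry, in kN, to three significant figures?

A = 338.6 mm².
P_max = σ_allow · A = 93 · 338.6 = 31490 N = 31.49 kN.

31.5 kN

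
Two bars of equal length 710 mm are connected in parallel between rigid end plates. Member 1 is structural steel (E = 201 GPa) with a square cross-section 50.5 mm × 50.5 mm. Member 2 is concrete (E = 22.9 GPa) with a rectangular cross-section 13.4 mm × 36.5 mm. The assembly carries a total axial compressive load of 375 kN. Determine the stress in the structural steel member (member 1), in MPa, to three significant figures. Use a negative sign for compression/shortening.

-144 MPa

A_1 = 2550 mm².
A_2 = 489.1 mm².
Equal strain + equilibrium ⇒ each member carries load in proportion to AE: A₁E₁ = 512600000 N, A₂E₂ = 11200000 N, ΣAE = 523800000 N.
σ₁ = P·E₁/ΣAE = -375000·201000/523800000 = -143.9 MPa.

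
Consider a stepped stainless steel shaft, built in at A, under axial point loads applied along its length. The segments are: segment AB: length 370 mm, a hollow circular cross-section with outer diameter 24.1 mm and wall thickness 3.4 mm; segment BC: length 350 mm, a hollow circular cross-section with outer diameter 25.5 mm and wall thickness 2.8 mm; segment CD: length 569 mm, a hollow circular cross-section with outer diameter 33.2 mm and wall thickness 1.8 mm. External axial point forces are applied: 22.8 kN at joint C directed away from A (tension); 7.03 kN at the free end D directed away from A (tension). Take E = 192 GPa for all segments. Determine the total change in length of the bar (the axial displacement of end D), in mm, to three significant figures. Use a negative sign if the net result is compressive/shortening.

0.650 mm

Internal axial forces (sectioning from the free end, tension +): N_CD = 7.03 kN, N_BC = 29.83 kN, N_AB = 29.83 kN.
A_AB = 221.1 mm².
A_BC = 199.7 mm².
A_CD = 177.6 mm².
δ_AB = 29830·370/(221.1·192000) = 0.26 mm
δ_BC = 29830·350/(199.7·192000) = 0.2723 mm
δ_CD = 7030·569/(177.6·192000) = 0.1173 mm
δ = Σδ_i = 0.6496 mm.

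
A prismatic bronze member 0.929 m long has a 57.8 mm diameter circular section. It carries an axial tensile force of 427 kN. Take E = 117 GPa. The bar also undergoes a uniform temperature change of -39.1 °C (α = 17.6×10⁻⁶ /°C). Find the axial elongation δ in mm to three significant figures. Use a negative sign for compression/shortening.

0.653 mm

A = 2624 mm².
δ_mech = NL/(AE) = 427000·929/(2624·117000) = 1.292 mm.
δ_thermal = αLΔT = 17.6e-6·929·-39.1 = -0.6393 mm.
δ = δ_mech + δ_thermal = 0.6528 mm.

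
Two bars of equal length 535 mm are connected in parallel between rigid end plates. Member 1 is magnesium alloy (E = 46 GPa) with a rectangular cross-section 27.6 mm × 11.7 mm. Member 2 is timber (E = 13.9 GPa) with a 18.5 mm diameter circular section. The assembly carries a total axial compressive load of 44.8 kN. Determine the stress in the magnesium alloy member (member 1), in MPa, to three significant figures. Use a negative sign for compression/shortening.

-111 MPa

A_1 = 322.9 mm².
A_2 = 268.8 mm².
Equal strain + equilibrium ⇒ each member carries load in proportion to AE: A₁E₁ = 14850000 N, A₂E₂ = 3736000 N, ΣAE = 18590000 N.
σ₁ = P·E₁/ΣAE = -44800·46000/18590000 = -110.9 MPa.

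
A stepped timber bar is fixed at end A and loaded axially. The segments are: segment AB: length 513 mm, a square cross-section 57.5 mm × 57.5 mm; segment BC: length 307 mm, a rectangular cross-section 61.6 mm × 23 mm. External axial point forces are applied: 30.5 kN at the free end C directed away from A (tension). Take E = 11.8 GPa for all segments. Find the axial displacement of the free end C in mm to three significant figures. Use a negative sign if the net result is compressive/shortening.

Internal axial forces (sectioning from the free end, tension +): N_BC = 30.5 kN, N_AB = 30.5 kN.
A_AB = 3306 mm².
A_BC = 1417 mm².
δ_AB = 30500·513/(3306·11800) = 0.4011 mm
δ_BC = 30500·307/(1417·11800) = 0.5601 mm
δ = Σδ_i = 0.9611 mm.

0.961 mm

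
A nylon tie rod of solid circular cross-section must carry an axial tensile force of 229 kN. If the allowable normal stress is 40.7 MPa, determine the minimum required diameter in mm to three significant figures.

84.6 mm

Required area A ≥ P/σ_allow = 229000/40.7 = 5627 mm².
For a solid circular section, d ≥ √(4A/π) = 84.64 mm.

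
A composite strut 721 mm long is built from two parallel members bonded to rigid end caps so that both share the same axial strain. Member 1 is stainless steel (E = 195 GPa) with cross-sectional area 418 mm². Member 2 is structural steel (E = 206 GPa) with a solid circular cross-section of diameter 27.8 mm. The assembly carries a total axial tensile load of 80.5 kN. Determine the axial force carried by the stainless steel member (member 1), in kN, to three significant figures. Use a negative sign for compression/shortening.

31.8 kN

A_2 = 607 mm².
Equal strain + equilibrium ⇒ each member carries load in proportion to AE: A₁E₁ = 81510000 N, A₂E₂ = 125000000 N, ΣAE = 206500000 N.
F₁ = P·A₁E₁/ΣAE = 80500·81510000/206500000 = 31770 N.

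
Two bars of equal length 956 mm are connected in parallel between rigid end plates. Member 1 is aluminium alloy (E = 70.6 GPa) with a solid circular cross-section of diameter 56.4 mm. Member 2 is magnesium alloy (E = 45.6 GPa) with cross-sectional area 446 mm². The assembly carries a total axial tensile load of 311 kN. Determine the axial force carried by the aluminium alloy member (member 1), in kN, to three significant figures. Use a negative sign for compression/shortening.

A_1 = 2498 mm².
Equal strain + equilibrium ⇒ each member carries load in proportion to AE: A₁E₁ = 176400000 N, A₂E₂ = 20340000 N, ΣAE = 196700000 N.
F₁ = P·A₁E₁/ΣAE = 311000·176400000/196700000 = 278800 N.

279 kN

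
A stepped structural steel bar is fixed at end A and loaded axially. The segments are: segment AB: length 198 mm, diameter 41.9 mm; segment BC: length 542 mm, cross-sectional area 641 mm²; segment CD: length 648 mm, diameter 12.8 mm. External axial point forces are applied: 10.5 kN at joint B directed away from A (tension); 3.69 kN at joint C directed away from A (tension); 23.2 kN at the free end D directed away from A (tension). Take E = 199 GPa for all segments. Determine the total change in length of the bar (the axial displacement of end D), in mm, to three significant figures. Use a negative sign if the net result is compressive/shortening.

Internal axial forces (sectioning from the free end, tension +): N_CD = 23.2 kN, N_BC = 26.89 kN, N_AB = 37.39 kN.
A_AB = 1379 mm².
A_CD = 128.7 mm².
δ_AB = 37390·198/(1379·199000) = 0.02698 mm
δ_BC = 26890·542/(641·199000) = 0.1143 mm
δ_CD = 23200·648/(128.7·199000) = 0.5871 mm
δ = Σδ_i = 0.7283 mm.

0.728 mm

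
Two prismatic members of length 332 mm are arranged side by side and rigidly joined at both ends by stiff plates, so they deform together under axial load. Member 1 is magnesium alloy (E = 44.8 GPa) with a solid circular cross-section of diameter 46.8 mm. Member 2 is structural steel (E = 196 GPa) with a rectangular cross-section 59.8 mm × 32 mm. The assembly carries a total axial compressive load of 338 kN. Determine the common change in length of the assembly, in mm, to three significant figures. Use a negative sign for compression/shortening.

-0.248 mm

A_1 = 1720 mm².
A_2 = 1914 mm².
Equal strain + equilibrium ⇒ each member carries load in proportion to AE: A₁E₁ = 77070000 N, A₂E₂ = 375100000 N, ΣAE = 452100000 N.
δ = PL/ΣAE = -338000·332/452100000 = -0.2482 mm.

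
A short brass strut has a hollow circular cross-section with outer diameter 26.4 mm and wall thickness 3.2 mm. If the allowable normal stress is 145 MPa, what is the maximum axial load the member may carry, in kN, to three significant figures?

A = 233.2 mm².
P_max = σ_allow · A = 145 · 233.2 = 33820 N = 33.82 kN.

33.8 kN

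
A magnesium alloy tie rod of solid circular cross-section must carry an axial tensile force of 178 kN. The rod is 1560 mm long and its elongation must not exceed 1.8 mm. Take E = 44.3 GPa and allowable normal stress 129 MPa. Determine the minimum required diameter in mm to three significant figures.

66.6 mm

Required area A ≥ P/σ_allow = 178000/129 = 1380 mm².
For a solid circular section, d ≥ √(4A/π) = 41.92 mm.
Elongation limit: A ≥ PL/(Eδ_allow) = 178000·1560/(44300·1.8) = 3482 mm² ⇒ d ≥ 66.59 mm.
The elongation limit governs.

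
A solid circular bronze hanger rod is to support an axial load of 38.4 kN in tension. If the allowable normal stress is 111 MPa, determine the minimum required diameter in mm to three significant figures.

Required area A ≥ P/σ_allow = 38400/111 = 345.9 mm².
For a solid circular section, d ≥ √(4A/π) = 20.99 mm.

21.0 mm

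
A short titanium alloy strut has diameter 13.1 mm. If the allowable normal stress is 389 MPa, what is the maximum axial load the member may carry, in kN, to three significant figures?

A = 134.8 mm².
P_max = σ_allow · A = 389 · 134.8 = 52430 N = 52.43 kN.

52.4 kN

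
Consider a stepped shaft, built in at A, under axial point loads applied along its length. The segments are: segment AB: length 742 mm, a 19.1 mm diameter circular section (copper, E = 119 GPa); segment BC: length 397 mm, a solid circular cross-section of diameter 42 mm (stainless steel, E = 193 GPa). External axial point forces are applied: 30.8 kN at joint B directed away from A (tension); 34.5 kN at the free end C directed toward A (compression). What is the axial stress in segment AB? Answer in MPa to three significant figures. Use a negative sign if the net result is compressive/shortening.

Internal axial forces (sectioning from the free end, tension +): N_BC = -34.5 kN, N_AB = -3.7 kN.
A_AB = 286.5 mm².
σ_AB = N_AB/A_AB = -3700/286.5 = -12.91 MPa.

-12.9 MPa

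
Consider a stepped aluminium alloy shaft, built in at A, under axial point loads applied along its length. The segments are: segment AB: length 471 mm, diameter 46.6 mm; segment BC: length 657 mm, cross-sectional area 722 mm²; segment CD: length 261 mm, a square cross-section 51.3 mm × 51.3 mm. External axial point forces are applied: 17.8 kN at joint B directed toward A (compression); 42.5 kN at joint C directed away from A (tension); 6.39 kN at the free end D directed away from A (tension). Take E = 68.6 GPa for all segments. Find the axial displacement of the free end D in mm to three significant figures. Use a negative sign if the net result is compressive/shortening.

0.783 mm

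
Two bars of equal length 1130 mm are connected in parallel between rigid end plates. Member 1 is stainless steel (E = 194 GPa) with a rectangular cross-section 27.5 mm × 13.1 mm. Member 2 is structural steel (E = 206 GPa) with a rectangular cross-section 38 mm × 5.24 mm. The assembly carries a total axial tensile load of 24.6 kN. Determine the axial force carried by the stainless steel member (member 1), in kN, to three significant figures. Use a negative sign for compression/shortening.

A_1 = 360.2 mm².
A_2 = 199.1 mm².
Equal strain + equilibrium ⇒ each member carries load in proportion to AE: A₁E₁ = 69890000 N, A₂E₂ = 41020000 N, ΣAE = 110900000 N.
F₁ = P·A₁E₁/ΣAE = 24600·69890000/110900000 = 15500 N.

15.5 kN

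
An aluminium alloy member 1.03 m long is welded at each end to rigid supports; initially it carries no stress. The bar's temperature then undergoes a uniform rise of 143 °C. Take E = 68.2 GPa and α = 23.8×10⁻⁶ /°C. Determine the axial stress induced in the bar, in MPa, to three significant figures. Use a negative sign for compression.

Free thermal expansion αLΔT = 23.8e-6 · 1030 · 143 = 3.506 mm.
The walls impose strain ε = −(3.506)/1030 = -3.4034e-03; σ = Eε = 68200 · -3.4034e-03 = -232.1 MPa.

-232 MPa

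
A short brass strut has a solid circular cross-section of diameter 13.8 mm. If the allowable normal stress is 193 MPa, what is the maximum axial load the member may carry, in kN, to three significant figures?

A = 149.6 mm².
P_max = σ_allow · A = 193 · 149.6 = 28870 N = 28.87 kN.

28.9 kN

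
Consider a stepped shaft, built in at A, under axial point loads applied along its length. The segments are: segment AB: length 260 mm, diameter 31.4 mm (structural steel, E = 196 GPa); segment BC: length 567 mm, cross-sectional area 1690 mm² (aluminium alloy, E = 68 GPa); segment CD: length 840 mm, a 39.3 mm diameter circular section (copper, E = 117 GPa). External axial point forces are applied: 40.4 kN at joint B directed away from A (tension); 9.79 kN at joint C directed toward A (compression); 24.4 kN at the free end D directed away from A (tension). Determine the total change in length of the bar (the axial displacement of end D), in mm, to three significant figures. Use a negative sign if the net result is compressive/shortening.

Internal axial forces (sectioning from the free end, tension +): N_CD = 24.4 kN, N_BC = 14.61 kN, N_AB = 55.01 kN.
A_AB = 774.4 mm².
A_CD = 1213 mm².
δ_AB = 55010·260/(774.4·196000) = 0.09423 mm
δ_BC = 14610·567/(1690·68000) = 0.07208 mm
δ_CD = 24400·840/(1213·117000) = 0.1444 mm
δ = Σδ_i = 0.3107 mm.

0.311 mm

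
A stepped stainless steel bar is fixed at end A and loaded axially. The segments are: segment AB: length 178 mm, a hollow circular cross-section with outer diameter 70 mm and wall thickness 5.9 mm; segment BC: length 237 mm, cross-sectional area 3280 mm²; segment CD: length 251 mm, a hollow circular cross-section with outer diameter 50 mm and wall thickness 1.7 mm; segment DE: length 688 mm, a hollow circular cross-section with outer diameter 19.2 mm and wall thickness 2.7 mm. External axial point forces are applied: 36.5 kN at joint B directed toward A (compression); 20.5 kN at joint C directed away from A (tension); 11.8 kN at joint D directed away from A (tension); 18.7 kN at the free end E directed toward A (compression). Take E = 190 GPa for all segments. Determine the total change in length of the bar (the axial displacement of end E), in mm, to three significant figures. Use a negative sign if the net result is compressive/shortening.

Internal axial forces (sectioning from the free end, tension +): N_DE = -18.7 kN, N_CD = -6.9 kN, N_BC = 13.6 kN, N_AB = -22.9 kN.
A_AB = 1188 mm².
A_CD = 258 mm².
A_DE = 140 mm².
δ_AB = -22900·178/(1188·190000) = -0.01806 mm
δ_BC = 13600·237/(3280·190000) = 0.005172 mm
δ_CD = -6900·251/(258·190000) = -0.03534 mm
δ_DE = -18700·688/(140·190000) = -0.4838 mm
δ = Σδ_i = -0.532 mm.

-0.532 mm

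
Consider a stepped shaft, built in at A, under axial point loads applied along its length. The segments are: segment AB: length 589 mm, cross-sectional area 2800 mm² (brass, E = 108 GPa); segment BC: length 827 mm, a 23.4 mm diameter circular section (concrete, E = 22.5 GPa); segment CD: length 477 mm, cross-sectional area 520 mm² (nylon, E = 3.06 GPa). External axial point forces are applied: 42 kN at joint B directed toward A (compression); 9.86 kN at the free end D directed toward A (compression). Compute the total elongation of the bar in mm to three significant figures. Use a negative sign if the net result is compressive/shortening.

-3.90 mm

Internal axial forces (sectioning from the free end, tension +): N_CD = -9.86 kN, N_BC = -9.86 kN, N_AB = -51.86 kN.
A_BC = 430.1 mm².
δ_AB = -51860·589/(2800·108000) = -0.101 mm
δ_BC = -9860·827/(430.1·22500) = -0.8427 mm
δ_CD = -9860·477/(520·3060) = -2.956 mm
δ = Σδ_i = -3.899 mm.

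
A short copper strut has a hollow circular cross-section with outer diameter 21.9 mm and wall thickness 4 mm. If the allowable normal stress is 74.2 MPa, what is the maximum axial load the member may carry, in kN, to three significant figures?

A = 224.9 mm².
P_max = σ_allow · A = 74.2 · 224.9 = 16690 N = 16.69 kN.

16.7 kN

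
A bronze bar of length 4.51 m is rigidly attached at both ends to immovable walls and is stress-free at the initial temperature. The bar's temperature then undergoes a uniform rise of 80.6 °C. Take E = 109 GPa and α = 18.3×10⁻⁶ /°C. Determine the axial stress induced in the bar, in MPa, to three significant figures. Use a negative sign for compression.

Free thermal expansion αLΔT = 18.3e-6 · 4510 · 80.6 = 6.652 mm.
The walls impose strain ε = −(6.652)/4510 = -1.4750e-03; σ = Eε = 109000 · -1.4750e-03 = -160.8 MPa.

-161 MPa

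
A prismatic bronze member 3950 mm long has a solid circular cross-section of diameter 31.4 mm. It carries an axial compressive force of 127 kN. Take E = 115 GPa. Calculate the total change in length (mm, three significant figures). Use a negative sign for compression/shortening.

A = 774.4 mm².
δ_mech = NL/(AE) = -127000·3950/(774.4·115000) = -5.633 mm.

-5.63 mm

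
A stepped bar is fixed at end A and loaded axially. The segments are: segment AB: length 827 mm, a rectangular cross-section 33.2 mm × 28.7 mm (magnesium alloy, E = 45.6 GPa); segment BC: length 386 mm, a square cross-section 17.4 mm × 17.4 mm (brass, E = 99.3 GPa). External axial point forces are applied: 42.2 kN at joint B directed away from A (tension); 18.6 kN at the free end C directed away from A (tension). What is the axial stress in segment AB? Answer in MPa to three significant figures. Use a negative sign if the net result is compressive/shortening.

Internal axial forces (sectioning from the free end, tension +): N_BC = 18.6 kN, N_AB = 60.8 kN.
A_AB = 952.8 mm².
σ_AB = N_AB/A_AB = 60800/952.8 = 63.81 MPa.

63.8 MPa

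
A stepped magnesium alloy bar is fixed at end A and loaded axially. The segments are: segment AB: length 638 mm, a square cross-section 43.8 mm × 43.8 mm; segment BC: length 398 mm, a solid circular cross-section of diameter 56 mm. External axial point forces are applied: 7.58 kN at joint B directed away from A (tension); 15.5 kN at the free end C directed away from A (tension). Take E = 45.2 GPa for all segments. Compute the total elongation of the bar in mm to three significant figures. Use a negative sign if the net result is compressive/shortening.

Internal axial forces (sectioning from the free end, tension +): N_BC = 15.5 kN, N_AB = 23.08 kN.
A_AB = 1918 mm².
A_BC = 2463 mm².
δ_AB = 23080·638/(1918·45200) = 0.1698 mm
δ_BC = 15500·398/(2463·45200) = 0.05541 mm
δ = Σδ_i = 0.2252 mm.

0.225 mm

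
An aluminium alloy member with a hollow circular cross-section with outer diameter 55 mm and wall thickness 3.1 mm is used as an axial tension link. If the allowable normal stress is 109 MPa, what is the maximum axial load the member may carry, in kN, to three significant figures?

A = 505.5 mm².
P_max = σ_allow · A = 109 · 505.5 = 55090 N = 55.09 kN.

55.1 kN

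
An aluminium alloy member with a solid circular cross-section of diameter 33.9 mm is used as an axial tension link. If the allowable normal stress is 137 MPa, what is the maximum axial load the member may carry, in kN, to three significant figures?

A = 902.6 mm².
P_max = σ_allow · A = 137 · 902.6 = 123700 N = 123.7 kN.

124 kN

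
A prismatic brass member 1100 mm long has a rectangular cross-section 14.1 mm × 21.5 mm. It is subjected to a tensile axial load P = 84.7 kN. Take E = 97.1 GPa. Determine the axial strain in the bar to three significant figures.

0.00288

A = 303.1 mm².
σ = N/A = 279.4 MPa; ε = σ/E = 279.4/97100 = 2.877e-03.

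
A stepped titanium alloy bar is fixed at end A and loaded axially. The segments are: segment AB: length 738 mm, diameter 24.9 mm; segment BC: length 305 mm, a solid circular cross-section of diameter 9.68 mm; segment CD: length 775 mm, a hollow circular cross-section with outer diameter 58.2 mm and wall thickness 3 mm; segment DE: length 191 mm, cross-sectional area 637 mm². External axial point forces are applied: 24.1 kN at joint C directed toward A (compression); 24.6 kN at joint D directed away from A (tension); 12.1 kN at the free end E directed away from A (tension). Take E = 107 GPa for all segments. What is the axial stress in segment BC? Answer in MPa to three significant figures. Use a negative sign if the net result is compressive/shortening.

171 MPa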